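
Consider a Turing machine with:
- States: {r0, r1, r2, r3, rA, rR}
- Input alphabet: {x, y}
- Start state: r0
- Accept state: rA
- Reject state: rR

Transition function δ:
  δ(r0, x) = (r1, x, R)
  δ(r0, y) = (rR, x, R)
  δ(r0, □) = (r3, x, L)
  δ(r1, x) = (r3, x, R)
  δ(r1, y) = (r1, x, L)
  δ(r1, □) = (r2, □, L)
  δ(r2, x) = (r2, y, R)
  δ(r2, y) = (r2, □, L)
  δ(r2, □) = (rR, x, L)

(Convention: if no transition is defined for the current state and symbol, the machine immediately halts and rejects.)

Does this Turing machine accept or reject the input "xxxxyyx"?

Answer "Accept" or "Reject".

Execution trace:
Initial: [r0]xxxxyyx
Step 1: δ(r0, x) = (r1, x, R) → x[r1]xxxyyx
Step 2: δ(r1, x) = (r3, x, R) → xx[r3]xxyyx

No transition is defined for δ(r3, x). By convention the machine halts and rejects.

Answer: Reject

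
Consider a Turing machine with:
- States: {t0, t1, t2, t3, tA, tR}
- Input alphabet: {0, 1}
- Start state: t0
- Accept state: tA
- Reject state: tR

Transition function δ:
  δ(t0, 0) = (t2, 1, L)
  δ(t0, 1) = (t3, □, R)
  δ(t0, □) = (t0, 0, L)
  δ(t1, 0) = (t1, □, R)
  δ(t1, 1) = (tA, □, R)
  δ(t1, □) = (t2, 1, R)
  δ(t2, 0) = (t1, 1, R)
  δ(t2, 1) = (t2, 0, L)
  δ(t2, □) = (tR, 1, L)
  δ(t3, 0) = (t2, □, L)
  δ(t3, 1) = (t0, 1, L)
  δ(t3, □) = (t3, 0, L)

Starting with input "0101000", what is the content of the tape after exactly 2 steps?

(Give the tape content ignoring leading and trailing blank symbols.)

Execution trace:
Initial: [t0]0101000
Step 1: δ(t0, 0) = (t2, 1, L) → [t2]□1101000
Step 2: δ(t2, □) = (tR, 1, L) → [tR]□11101000

The machine reaches the reject state tR and halts.

After 2 steps, the tape (ignoring leading/trailing blanks) is: 11101000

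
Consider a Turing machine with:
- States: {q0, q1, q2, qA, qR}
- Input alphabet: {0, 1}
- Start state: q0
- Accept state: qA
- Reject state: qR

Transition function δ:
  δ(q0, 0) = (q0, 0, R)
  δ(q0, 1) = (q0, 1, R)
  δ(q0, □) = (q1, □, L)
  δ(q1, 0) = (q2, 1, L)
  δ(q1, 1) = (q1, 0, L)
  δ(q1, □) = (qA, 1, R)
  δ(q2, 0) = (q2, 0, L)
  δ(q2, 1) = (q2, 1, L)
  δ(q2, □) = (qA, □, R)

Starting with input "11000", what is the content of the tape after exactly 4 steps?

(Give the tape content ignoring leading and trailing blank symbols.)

Execution trace:
Initial: [q0]11000
Step 1: δ(q0, 1) = (q0, 1, R) → 1[q0]1000
Step 2: δ(q0, 1) = (q0, 1, R) → 11[q0]000
Step 3: δ(q0, 0) = (q0, 0, R) → 110[q0]00
Step 4: δ(q0, 0) = (q0, 0, R) → 1100[q0]0

After 4 steps, the tape (ignoring leading/trailing blanks) is: 11000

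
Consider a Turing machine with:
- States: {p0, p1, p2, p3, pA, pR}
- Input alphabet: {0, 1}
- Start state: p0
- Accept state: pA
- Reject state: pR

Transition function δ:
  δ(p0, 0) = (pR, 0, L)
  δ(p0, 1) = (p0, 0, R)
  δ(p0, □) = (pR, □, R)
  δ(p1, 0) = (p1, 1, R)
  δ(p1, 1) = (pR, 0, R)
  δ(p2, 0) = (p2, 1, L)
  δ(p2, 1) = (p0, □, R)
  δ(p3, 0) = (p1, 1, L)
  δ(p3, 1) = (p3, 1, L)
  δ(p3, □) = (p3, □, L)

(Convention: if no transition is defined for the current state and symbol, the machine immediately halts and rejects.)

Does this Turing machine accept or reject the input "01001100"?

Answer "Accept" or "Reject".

Execution trace:
Initial: [p0]01001100
Step 1: δ(p0, 0) = (pR, 0, L) → [pR]□01001100

The machine reaches the reject state pR and halts.

Answer: Reject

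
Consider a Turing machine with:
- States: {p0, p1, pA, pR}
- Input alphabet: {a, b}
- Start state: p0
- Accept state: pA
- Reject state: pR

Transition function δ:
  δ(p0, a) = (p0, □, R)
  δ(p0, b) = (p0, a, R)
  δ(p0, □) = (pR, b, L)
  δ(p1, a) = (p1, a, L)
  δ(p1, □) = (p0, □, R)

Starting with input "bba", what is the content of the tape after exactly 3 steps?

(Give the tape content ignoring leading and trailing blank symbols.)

Execution trace:
Initial: [p0]bba
Step 1: δ(p0, b) = (p0, a, R) → a[p0]ba
Step 2: δ(p0, b) = (p0, a, R) → aa[p0]a
Step 3: δ(p0, a) = (p0, □, R) → aa□[p0]□

After 3 steps, the tape (ignoring leading/trailing blanks) is: aa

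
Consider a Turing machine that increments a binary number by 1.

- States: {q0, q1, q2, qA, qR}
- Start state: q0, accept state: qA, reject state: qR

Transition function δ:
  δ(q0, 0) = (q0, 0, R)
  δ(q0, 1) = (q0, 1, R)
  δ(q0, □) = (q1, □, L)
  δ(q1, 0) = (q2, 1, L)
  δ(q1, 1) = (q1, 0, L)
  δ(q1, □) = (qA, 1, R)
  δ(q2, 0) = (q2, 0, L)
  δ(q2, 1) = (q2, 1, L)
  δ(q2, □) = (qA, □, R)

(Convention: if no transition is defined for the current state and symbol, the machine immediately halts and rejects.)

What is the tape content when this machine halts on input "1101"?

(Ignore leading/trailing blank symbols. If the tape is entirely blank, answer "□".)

Execution trace:
Initial: [q0]1101
Step 1: δ(q0, 1) = (q0, 1, R) → 1[q0]101
Step 2: δ(q0, 1) = (q0, 1, R) → 11[q0]01
Step 3: δ(q0, 0) = (q0, 0, R) → 110[q0]1
Step 4: δ(q0, 1) = (q0, 1, R) → 1101[q0]□
Step 5: δ(q0, □) = (q1, □, L) → 110[q1]1□
Step 6: δ(q1, 1) = (q1, 0, L) → 11[q1]00□
Step 7: δ(q1, 0) = (q2, 1, L) → 1[q2]110□
Step 8: δ(q2, 1) = (q2, 1, L) → [q2]1110□
Step 9: δ(q2, 1) = (q2, 1, L) → [q2]□1110□
Step 10: δ(q2, □) = (qA, □, R) → □[qA]1110□

The machine reaches the accept state qA and halts.

Final tape (ignoring leading/trailing blanks): 1110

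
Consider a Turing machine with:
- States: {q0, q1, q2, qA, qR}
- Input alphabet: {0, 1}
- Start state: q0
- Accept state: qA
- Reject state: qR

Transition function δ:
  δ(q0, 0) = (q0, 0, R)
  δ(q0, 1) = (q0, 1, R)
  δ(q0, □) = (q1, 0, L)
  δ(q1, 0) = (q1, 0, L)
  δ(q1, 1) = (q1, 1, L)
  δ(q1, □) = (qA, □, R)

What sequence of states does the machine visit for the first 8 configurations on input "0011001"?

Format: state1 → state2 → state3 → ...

Execution trace:
Initial: [q0]0011001
Step 1: δ(q0, 0) = (q0, 0, R) → 0[q0]011001
Step 2: δ(q0, 0) = (q0, 0, R) → 00[q0]11001
Step 3: δ(q0, 1) = (q0, 1, R) → 001[q0]1001
Step 4: δ(q0, 1) = (q0, 1, R) → 0011[q0]001
Step 5: δ(q0, 0) = (q0, 0, R) → 00110[q0]01
Step 6: δ(q0, 0) = (q0, 0, R) → 001100[q0]1
Step 7: δ(q0, 1) = (q0, 1, R) → 0011001[q0]□

State sequence: q0 → q0 → q0 → q0 → q0 → q0 → q0 → q0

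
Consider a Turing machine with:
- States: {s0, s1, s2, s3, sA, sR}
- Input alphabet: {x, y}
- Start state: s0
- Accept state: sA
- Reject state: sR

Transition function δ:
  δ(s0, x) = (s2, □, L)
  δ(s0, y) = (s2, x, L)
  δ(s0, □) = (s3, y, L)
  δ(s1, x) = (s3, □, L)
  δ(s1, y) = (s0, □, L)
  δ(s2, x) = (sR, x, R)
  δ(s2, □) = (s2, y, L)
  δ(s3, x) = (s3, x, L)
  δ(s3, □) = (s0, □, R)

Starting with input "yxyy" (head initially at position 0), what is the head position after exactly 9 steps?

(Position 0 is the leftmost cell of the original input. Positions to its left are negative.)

Execution trace (head position shown):
Step 0: [s0]yxyy  (head at position 0)
Step 1: move left → [s2]□xxyy  (head at position -1)
Step 2: move left → [s2]□yxxyy  (head at position -2)
Step 3: move left → [s2]□yyxxyy  (head at position -3)
Step 4: move left → [s2]□yyyxxyy  (head at position -4)
Step 5: move left → [s2]□yyyyxxyy  (head at position -5)
Step 6: move left → [s2]□yyyyyxxyy  (head at position -6)
Step 7: move left → [s2]□yyyyyyxxyy  (head at position -7)
Step 8: move left → [s2]□yyyyyyyxxyy  (head at position -8)
Step 9: move left → [s2]□yyyyyyyyxxyy  (head at position -9)

After 9 steps, the head is at position -9.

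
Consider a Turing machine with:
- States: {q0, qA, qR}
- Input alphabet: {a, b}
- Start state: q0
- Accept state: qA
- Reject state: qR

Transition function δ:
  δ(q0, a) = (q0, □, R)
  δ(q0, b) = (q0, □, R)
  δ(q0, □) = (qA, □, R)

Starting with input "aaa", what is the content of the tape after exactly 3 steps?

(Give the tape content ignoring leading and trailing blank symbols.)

Execution trace:
Initial: [q0]aaa
Step 1: δ(q0, a) = (q0, □, R) → □[q0]aa
Step 2: δ(q0, a) = (q0, □, R) → □□[q0]a
Step 3: δ(q0, a) = (q0, □, R) → □□□[q0]□

After 3 steps, the tape (ignoring leading/trailing blanks) is: □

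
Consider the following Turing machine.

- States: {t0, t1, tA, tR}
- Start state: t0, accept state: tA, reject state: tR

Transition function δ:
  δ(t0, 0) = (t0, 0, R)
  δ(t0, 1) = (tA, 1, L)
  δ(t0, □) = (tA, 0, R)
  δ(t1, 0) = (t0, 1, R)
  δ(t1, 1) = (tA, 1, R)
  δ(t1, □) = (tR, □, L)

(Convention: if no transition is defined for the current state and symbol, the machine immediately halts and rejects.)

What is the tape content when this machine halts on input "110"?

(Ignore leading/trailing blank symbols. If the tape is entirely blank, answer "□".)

Execution trace:
Initial: [t0]110
Step 1: δ(t0, 1) = (tA, 1, L) → [tA]□110

The machine reaches the accept state tA and halts.

Final tape (ignoring leading/trailing blanks): 110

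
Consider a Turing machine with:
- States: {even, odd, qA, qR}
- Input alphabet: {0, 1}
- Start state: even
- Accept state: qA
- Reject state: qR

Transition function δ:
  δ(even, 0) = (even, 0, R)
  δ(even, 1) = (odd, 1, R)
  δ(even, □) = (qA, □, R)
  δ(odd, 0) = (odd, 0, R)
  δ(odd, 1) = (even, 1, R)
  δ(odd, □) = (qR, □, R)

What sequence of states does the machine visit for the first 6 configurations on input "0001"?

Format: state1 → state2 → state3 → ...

Execution trace:
Initial: [even]0001
Step 1: δ(even, 0) = (even, 0, R) → 0[even]001
Step 2: δ(even, 0) = (even, 0, R) → 00[even]01
Step 3: δ(even, 0) = (even, 0, R) → 000[even]1
Step 4: δ(even, 1) = (odd, 1, R) → 0001[odd]□
Step 5: δ(odd, □) = (qR, □, R) → 0001□[qR]□

The machine reaches the reject state qR and halts.

State sequence: even → even → even → even → odd → qR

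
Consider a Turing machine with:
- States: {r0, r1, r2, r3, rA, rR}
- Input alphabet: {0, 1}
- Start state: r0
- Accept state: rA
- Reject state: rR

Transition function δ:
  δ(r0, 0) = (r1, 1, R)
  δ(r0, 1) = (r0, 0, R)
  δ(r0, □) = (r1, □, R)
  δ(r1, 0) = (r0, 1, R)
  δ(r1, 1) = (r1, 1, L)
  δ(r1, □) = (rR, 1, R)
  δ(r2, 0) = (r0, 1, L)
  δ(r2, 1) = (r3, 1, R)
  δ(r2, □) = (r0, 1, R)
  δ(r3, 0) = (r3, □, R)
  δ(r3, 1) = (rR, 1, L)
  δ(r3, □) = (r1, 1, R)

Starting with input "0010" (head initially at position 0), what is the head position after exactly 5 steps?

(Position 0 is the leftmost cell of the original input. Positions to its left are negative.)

Execution trace (head position shown):
Step 0: [r0]0010  (head at position 0)
Step 1: move right → 1[r1]010  (head at position 1)
Step 2: move right → 11[r0]10  (head at position 2)
Step 3: move right → 110[r0]0  (head at position 3)
Step 4: move right → 1101[r1]□  (head at position 4)
Step 5: move right → 11011[rR]□  (head at position 5)

After 5 steps, the head is at position 5.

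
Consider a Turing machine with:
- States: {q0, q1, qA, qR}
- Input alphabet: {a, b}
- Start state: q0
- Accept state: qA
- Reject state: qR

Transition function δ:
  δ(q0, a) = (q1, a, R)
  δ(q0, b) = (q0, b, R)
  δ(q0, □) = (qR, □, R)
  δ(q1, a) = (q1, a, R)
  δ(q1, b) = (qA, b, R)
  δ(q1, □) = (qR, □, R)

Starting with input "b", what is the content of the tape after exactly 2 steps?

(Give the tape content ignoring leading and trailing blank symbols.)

Execution trace:
Initial: [q0]b
Step 1: δ(q0, b) = (q0, b, R) → b[q0]□
Step 2: δ(q0, □) = (qR, □, R) → b□[qR]□

The machine reaches the reject state qR and halts.

After 2 steps, the tape (ignoring leading/trailing blanks) is: b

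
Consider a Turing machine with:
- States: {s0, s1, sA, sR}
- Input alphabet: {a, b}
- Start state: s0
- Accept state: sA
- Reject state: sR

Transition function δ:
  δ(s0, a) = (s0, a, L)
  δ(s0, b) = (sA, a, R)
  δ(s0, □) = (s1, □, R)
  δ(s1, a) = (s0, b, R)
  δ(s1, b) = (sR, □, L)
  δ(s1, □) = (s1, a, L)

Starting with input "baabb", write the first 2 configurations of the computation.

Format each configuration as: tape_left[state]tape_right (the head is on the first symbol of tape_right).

Transitions applied:
Step 1: δ(s0, b) = (sA, a, R)

The first 2 configurations are:
[s0]baabb ⊢ a[sA]aabb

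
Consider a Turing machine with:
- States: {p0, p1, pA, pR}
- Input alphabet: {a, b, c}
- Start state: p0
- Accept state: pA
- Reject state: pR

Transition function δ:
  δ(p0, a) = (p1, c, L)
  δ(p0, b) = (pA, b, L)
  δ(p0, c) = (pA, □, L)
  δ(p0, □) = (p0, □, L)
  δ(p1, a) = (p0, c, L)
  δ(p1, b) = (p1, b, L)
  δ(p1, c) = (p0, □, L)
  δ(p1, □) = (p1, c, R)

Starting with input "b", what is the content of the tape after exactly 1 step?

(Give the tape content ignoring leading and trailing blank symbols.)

Execution trace:
Initial: [p0]b
Step 1: δ(p0, b) = (pA, b, L) → [pA]□b

The machine reaches the accept state pA and halts.

After 1 step, the tape (ignoring leading/trailing blanks) is: b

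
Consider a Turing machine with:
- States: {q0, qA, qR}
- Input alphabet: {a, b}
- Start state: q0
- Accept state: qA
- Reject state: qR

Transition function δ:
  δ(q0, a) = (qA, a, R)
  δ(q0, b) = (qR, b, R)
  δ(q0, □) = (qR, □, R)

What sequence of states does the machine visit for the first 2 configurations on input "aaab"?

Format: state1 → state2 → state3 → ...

Execution trace:
Initial: [q0]aaab
Step 1: δ(q0, a) = (qA, a, R) → a[qA]aab

The machine reaches the accept state qA and halts.

State sequence: q0 → qA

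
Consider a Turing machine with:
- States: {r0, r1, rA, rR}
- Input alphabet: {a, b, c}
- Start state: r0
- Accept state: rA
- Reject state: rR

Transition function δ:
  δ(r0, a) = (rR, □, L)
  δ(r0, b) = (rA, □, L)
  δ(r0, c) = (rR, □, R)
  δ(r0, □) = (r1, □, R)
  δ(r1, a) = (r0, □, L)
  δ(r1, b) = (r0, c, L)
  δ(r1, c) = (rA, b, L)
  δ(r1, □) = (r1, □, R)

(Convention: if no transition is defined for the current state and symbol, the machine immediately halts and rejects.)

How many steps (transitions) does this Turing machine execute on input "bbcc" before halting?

Execution trace:
Initial: [r0]bbcc
Step 1: δ(r0, b) = (rA, □, L) → [rA]□□bcc

The machine reaches the accept state rA and halts.

The machine executed 1 step before halting.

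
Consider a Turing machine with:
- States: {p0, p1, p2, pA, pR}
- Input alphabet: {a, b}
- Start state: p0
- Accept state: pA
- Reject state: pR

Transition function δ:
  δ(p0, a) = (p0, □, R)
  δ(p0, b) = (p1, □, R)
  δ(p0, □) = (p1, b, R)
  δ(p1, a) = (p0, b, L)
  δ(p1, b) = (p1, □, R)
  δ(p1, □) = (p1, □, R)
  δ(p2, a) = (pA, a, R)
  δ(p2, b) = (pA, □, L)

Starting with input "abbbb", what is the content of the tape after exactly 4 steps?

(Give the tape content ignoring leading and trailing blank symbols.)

Execution trace:
Initial: [p0]abbbb
Step 1: δ(p0, a) = (p0, □, R) → □[p0]bbbb
Step 2: δ(p0, b) = (p1, □, R) → □□[p1]bbb
Step 3: δ(p1, b) = (p1, □, R) → □□□[p1]bb
Step 4: δ(p1, b) = (p1, □, R) → □□□□[p1]b

After 4 steps, the tape (ignoring leading/trailing blanks) is: b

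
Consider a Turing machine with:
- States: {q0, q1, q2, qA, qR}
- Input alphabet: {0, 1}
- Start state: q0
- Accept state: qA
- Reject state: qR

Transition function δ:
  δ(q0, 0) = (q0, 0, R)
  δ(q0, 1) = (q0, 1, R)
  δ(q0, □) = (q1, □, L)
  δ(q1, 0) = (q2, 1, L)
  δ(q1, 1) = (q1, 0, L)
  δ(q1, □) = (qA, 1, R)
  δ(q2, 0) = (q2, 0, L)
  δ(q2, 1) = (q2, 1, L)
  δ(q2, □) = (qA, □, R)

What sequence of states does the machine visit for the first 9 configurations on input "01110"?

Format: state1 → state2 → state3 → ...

Execution trace:
Initial: [q0]01110
Step 1: δ(q0, 0) = (q0, 0, R) → 0[q0]1110
Step 2: δ(q0, 1) = (q0, 1, R) → 01[q0]110
Step 3: δ(q0, 1) = (q0, 1, R) → 011[q0]10
Step 4: δ(q0, 1) = (q0, 1, R) → 0111[q0]0
Step 5: δ(q0, 0) = (q0, 0, R) → 01110[q0]□
Step 6: δ(q0, □) = (q1, □, L) → 0111[q1]0□
Step 7: δ(q1, 0) = (q2, 1, L) → 011[q2]11□
Step 8: δ(q2, 1) = (q2, 1, L) → 01[q2]111□

State sequence: q0 → q0 → q0 → q0 → q0 → q0 → q1 → q2 → q2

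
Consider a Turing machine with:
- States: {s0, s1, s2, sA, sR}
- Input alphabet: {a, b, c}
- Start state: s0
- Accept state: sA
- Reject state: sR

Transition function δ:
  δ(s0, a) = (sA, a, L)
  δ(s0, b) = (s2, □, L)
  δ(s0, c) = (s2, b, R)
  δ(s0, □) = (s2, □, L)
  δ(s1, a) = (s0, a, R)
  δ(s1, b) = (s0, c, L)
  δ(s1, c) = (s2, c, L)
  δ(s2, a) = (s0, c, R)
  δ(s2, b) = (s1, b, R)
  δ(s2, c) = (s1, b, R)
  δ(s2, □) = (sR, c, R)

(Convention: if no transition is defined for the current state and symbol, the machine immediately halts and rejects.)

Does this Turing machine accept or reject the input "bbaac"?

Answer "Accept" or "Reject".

Execution trace:
Initial: [s0]bbaac
Step 1: δ(s0, b) = (s2, □, L) → [s2]□□baac
Step 2: δ(s2, □) = (sR, c, R) → c[sR]□baac

The machine reaches the reject state sR and halts.

Answer: Reject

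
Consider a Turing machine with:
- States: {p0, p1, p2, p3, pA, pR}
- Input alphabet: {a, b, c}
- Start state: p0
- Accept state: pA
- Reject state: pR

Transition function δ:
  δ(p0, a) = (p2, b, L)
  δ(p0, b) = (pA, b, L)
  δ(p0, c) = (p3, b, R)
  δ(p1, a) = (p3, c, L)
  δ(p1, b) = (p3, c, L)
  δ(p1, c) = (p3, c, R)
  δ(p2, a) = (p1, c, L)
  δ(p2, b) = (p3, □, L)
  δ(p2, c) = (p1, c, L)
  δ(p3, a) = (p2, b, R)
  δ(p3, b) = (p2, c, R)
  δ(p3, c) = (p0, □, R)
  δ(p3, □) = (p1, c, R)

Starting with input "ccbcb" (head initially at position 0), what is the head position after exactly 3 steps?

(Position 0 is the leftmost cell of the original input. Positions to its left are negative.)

Execution trace (head position shown):
Step 0: [p0]ccbcb  (head at position 0)
Step 1: move right → b[p3]cbcb  (head at position 1)
Step 2: move right → b□[p0]bcb  (head at position 2)
Step 3: move left → b[pA]□bcb  (head at position 1)

After 3 steps, the head is at position 1.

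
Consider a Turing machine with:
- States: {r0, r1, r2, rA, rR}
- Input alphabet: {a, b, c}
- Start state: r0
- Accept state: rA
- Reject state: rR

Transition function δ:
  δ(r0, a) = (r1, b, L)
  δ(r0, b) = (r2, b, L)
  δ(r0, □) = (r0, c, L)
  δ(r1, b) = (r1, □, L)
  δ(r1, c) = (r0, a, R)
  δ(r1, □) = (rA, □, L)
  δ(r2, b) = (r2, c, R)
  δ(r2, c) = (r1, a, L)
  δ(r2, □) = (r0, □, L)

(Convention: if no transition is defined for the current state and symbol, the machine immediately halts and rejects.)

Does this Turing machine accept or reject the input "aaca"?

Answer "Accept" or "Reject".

Execution trace:
Initial: [r0]aaca
Step 1: δ(r0, a) = (r1, b, L) → [r1]□baca
Step 2: δ(r1, □) = (rA, □, L) → [rA]□□baca

The machine reaches the accept state rA and halts.

Answer: Accept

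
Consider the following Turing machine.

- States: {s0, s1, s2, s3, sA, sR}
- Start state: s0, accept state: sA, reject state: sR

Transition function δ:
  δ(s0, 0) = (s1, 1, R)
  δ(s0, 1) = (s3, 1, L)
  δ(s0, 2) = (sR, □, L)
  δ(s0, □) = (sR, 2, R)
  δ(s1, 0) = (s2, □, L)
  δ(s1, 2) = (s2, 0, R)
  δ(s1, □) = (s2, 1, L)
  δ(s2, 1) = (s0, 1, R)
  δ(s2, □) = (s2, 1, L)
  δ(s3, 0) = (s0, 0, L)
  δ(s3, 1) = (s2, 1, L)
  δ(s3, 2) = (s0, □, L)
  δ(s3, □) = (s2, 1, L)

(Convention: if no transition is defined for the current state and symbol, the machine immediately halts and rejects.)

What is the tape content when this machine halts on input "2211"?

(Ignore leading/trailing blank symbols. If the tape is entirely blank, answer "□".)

Execution trace:
Initial: [s0]2211
Step 1: δ(s0, 2) = (sR, □, L) → [sR]□□211

The machine reaches the reject state sR and halts.

Final tape (ignoring leading/trailing blanks): 211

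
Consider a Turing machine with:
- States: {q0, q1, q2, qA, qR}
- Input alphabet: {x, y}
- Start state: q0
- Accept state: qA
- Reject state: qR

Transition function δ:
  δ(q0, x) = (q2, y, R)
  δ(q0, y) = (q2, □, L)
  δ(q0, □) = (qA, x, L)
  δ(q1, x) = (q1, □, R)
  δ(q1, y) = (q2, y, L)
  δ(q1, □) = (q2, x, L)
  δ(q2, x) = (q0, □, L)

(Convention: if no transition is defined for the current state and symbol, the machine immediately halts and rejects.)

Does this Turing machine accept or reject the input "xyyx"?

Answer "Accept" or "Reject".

Execution trace:
Initial: [q0]xyyx
Step 1: δ(q0, x) = (q2, y, R) → y[q2]yyx

No transition is defined for δ(q2, y). By convention the machine halts and rejects.

Answer: Reject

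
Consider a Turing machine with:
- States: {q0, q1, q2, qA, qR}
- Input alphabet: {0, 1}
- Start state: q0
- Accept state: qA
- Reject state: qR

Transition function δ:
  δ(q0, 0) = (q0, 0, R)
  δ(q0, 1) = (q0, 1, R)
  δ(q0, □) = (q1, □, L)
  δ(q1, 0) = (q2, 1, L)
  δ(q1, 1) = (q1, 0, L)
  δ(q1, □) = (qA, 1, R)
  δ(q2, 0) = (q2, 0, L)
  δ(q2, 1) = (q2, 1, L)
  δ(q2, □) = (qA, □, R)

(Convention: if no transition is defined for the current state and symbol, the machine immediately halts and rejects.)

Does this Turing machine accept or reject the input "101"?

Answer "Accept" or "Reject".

Execution trace:
Initial: [q0]101
Step 1: δ(q0, 1) = (q0, 1, R) → 1[q0]01
Step 2: δ(q0, 0) = (q0, 0, R) → 10[q0]1
Step 3: δ(q0, 1) = (q0, 1, R) → 101[q0]□
Step 4: δ(q0, □) = (q1, □, L) → 10[q1]1□
Step 5: δ(q1, 1) = (q1, 0, L) → 1[q1]00□
Step 6: δ(q1, 0) = (q2, 1, L) → [q2]110□
Step 7: δ(q2, 1) = (q2, 1, L) → [q2]□110□
Step 8: δ(q2, □) = (qA, □, R) → □[qA]110□

The machine reaches the accept state qA and halts.

Answer: Accept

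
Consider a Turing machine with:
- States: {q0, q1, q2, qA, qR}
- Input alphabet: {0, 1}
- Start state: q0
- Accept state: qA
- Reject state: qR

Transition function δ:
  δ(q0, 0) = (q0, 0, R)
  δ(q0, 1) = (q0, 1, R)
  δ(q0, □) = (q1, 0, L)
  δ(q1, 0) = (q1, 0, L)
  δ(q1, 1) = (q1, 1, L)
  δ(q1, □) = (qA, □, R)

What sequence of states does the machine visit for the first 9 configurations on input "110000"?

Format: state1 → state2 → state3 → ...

Execution trace:
Initial: [q0]110000
Step 1: δ(q0, 1) = (q0, 1, R) → 1[q0]10000
Step 2: δ(q0, 1) = (q0, 1, R) → 11[q0]0000
Step 3: δ(q0, 0) = (q0, 0, R) → 110[q0]000
Step 4: δ(q0, 0) = (q0, 0, R) → 1100[q0]00
Step 5: δ(q0, 0) = (q0, 0, R) → 11000[q0]0
Step 6: δ(q0, 0) = (q0, 0, R) → 110000[q0]□
Step 7: δ(q0, □) = (q1, 0, L) → 11000[q1]00
Step 8: δ(q1, 0) = (q1, 0, L) → 1100[q1]000

State sequence: q0 → q0 → q0 → q0 → q0 → q0 → q0 → q1 → q1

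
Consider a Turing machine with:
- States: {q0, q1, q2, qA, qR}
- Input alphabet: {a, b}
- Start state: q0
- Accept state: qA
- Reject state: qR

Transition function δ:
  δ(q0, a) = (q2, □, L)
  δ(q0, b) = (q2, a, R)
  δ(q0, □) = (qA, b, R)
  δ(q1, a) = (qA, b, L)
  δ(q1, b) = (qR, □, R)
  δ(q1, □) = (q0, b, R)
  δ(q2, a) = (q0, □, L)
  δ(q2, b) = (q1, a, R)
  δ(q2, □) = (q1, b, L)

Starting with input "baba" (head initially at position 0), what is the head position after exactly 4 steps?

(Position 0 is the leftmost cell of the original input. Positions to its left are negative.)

Execution trace (head position shown):
Step 0: [q0]baba  (head at position 0)
Step 1: move right → a[q2]aba  (head at position 1)
Step 2: move left → [q0]a□ba  (head at position 0)
Step 3: move left → [q2]□□□ba  (head at position -1)
Step 4: move left → [q1]□b□□ba  (head at position -2)

After 4 steps, the head is at position -2.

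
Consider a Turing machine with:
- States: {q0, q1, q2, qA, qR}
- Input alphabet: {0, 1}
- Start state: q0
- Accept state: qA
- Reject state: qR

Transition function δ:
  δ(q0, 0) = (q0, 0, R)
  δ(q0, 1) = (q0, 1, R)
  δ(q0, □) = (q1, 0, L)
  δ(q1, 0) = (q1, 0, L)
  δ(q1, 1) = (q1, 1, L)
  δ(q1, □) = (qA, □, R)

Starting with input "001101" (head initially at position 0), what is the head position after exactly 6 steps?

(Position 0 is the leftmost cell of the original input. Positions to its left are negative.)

Execution trace (head position shown):
Step 0: [q0]001101  (head at position 0)
Step 1: move right → 0[q0]01101  (head at position 1)
Step 2: move right → 00[q0]1101  (head at position 2)
Step 3: move right → 001[q0]101  (head at position 3)
Step 4: move right → 0011[q0]01  (head at position 4)
Step 5: move right → 00110[q0]1  (head at position 5)
Step 6: move right → 001101[q0]□  (head at position 6)

After 6 steps, the head is at position 6.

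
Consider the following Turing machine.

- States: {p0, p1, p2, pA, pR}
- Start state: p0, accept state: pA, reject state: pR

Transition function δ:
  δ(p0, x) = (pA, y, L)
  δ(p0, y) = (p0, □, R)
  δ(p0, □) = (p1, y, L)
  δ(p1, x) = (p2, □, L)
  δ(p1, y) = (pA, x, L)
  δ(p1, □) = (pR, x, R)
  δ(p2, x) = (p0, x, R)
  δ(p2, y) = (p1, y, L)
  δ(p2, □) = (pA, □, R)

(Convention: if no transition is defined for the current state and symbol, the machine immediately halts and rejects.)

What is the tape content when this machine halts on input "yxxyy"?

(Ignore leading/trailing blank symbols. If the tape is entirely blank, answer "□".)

Execution trace:
Initial: [p0]yxxyy
Step 1: δ(p0, y) = (p0, □, R) → □[p0]xxyy
Step 2: δ(p0, x) = (pA, y, L) → [pA]□yxyy

The machine reaches the accept state pA and halts.

Final tape (ignoring leading/trailing blanks): yxyy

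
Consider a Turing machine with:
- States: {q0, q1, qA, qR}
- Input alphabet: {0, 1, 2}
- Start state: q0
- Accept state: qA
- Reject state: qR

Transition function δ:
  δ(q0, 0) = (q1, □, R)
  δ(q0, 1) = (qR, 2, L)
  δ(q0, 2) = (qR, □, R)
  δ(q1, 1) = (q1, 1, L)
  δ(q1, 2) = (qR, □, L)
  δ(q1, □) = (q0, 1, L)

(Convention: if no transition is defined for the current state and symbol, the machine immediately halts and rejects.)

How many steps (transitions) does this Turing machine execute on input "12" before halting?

Execution trace:
Initial: [q0]12
Step 1: δ(q0, 1) = (qR, 2, L) → [qR]□22

The machine reaches the reject state qR and halts.

The machine executed 1 step before halting.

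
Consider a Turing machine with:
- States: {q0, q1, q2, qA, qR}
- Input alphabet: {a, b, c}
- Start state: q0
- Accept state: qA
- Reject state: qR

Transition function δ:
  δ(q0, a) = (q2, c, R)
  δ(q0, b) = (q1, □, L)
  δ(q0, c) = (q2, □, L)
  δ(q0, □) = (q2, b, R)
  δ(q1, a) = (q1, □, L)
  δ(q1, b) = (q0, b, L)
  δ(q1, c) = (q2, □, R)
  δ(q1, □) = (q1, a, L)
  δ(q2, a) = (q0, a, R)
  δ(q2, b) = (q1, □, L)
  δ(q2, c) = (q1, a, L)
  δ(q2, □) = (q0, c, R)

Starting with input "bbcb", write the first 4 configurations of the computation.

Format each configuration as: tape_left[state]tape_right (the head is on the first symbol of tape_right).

Transitions applied:
Step 1: δ(q0, b) = (q1, □, L)
Step 2: δ(q1, □) = (q1, a, L)
Step 3: δ(q1, □) = (q1, a, L)

The first 4 configurations are:
[q0]bbcb ⊢ [q1]□□bcb ⊢ [q1]□a□bcb ⊢ [q1]□aa□bcb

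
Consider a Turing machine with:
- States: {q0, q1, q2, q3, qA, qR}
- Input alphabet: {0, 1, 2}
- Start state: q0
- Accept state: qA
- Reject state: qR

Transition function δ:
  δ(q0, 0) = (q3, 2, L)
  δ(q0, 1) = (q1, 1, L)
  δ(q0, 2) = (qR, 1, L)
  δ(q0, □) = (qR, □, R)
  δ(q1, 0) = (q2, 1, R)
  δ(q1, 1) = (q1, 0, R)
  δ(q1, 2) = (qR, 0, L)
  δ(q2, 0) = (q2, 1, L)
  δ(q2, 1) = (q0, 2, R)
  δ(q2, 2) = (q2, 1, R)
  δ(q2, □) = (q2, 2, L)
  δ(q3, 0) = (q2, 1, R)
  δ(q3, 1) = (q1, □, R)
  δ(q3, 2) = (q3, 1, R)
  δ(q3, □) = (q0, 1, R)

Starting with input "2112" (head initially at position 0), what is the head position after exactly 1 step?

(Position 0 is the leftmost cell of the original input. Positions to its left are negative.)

Execution trace (head position shown):
Step 0: [q0]2112  (head at position 0)
Step 1: move left → [qR]□1112  (head at position -1)

After 1 step, the head is at position -1.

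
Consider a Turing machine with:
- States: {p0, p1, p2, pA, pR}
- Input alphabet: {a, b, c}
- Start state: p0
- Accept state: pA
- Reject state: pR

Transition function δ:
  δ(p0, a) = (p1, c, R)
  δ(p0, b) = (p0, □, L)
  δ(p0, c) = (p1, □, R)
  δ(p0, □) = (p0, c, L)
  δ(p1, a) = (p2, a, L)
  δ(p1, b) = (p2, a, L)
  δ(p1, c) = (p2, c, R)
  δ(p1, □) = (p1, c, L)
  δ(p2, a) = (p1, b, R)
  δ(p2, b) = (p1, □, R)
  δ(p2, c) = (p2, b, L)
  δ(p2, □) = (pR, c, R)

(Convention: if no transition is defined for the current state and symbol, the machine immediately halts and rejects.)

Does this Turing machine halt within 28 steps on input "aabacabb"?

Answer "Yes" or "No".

Execution trace:
Initial: [p0]aabacabb
Step 1: δ(p0, a) = (p1, c, R) → c[p1]abacabb
Step 2: δ(p1, a) = (p2, a, L) → [p2]cabacabb
Step 3: δ(p2, c) = (p2, b, L) → [p2]□babacabb
Step 4: δ(p2, □) = (pR, c, R) → c[pR]babacabb

The machine reaches the reject state pR and halts.
The machine halted after 4 steps (within the 28-step bound).

Answer: Yes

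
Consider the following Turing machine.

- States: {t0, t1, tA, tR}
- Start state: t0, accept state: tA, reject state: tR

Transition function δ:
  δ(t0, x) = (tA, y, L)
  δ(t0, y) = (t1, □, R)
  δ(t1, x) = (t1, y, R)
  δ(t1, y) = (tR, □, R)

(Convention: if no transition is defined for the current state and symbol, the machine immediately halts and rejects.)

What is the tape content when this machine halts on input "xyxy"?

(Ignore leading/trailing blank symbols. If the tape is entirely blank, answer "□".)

Execution trace:
Initial: [t0]xyxy
Step 1: δ(t0, x) = (tA, y, L) → [tA]□yyxy

The machine reaches the accept state tA and halts.

Final tape (ignoring leading/trailing blanks): yyxy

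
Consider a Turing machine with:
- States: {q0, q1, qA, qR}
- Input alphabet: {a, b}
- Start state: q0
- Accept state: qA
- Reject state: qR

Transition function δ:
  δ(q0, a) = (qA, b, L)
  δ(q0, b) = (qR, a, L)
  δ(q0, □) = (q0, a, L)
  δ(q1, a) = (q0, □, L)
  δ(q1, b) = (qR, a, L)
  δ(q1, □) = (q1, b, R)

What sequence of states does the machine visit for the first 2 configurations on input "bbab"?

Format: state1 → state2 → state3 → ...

Execution trace:
Initial: [q0]bbab
Step 1: δ(q0, b) = (qR, a, L) → [qR]□abab

The machine reaches the reject state qR and halts.

State sequence: q0 → qR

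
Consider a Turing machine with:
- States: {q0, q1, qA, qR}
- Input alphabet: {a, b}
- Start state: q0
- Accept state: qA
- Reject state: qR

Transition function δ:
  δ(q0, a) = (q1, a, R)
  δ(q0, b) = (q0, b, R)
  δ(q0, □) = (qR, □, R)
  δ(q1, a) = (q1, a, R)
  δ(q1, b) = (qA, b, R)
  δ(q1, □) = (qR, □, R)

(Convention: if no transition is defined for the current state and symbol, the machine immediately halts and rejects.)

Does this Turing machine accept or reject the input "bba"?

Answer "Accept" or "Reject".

Execution trace:
Initial: [q0]bba
Step 1: δ(q0, b) = (q0, b, R) → b[q0]ba
Step 2: δ(q0, b) = (q0, b, R) → bb[q0]a
Step 3: δ(q0, a) = (q1, a, R) → bba[q1]□
Step 4: δ(q1, □) = (qR, □, R) → bba□[qR]□

The machine reaches the reject state qR and halts.

Answer: Reject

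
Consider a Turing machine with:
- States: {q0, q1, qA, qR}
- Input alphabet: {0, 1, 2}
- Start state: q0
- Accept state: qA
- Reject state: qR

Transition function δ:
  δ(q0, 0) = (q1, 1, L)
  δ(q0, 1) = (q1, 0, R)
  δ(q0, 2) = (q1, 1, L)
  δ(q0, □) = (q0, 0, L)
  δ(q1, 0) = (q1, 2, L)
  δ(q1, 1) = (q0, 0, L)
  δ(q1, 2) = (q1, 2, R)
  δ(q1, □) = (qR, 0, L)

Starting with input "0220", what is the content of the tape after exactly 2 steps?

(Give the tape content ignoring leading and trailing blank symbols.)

Execution trace:
Initial: [q0]0220
Step 1: δ(q0, 0) = (q1, 1, L) → [q1]□1220
Step 2: δ(q1, □) = (qR, 0, L) → [qR]□01220

The machine reaches the reject state qR and halts.

After 2 steps, the tape (ignoring leading/trailing blanks) is: 01220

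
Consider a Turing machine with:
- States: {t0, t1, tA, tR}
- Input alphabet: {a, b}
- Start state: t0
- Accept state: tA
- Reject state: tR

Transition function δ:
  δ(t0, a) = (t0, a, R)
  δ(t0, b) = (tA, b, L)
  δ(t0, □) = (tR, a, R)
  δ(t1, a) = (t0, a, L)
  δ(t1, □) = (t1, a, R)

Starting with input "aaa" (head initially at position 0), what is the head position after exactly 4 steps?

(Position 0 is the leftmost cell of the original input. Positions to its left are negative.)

Execution trace (head position shown):
Step 0: [t0]aaa  (head at position 0)
Step 1: move right → a[t0]aa  (head at position 1)
Step 2: move right → aa[t0]a  (head at position 2)
Step 3: move right → aaa[t0]□  (head at position 3)
Step 4: move right → aaaa[tR]□  (head at position 4)

After 4 steps, the head is at position 4.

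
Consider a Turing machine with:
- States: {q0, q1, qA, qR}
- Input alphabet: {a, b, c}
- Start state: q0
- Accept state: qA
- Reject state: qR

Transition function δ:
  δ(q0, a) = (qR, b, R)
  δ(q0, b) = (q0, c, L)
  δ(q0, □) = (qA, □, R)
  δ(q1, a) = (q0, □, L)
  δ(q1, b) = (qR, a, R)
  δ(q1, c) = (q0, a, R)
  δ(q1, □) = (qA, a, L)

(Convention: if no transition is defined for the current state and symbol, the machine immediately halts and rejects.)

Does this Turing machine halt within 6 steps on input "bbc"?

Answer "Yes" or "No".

Execution trace:
Initial: [q0]bbc
Step 1: δ(q0, b) = (q0, c, L) → [q0]□cbc
Step 2: δ(q0, □) = (qA, □, R) → □[qA]cbc

The machine reaches the accept state qA and halts.
The machine halted after 2 steps (within the 6-step bound).

Answer: Yes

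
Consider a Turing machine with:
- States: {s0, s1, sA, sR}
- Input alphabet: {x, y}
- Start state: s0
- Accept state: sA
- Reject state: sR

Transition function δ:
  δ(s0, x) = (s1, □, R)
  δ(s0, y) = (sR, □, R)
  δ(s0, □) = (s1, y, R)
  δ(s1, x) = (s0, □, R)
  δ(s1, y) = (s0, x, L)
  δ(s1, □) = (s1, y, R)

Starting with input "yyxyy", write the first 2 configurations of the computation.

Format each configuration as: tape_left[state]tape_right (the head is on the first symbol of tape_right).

Transitions applied:
Step 1: δ(s0, y) = (sR, □, R)

The first 2 configurations are:
[s0]yyxyy ⊢ □[sR]yxyy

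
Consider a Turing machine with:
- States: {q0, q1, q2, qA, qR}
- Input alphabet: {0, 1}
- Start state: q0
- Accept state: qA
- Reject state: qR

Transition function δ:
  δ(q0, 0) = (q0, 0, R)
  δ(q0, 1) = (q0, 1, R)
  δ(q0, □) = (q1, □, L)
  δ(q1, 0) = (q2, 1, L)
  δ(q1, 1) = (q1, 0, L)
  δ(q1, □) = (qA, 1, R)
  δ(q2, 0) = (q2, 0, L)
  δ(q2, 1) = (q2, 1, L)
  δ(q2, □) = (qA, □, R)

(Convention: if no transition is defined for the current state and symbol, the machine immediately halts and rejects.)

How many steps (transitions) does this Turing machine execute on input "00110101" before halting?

Execution trace:
Initial: [q0]00110101
Step 1: δ(q0, 0) = (q0, 0, R) → 0[q0]0110101
Step 2: δ(q0, 0) = (q0, 0, R) → 00[q0]110101
Step 3: δ(q0, 1) = (q0, 1, R) → 001[q0]10101
Step 4: δ(q0, 1) = (q0, 1, R) → 0011[q0]0101
Step 5: δ(q0, 0) = (q0, 0, R) → 00110[q0]101
Step 6: δ(q0, 1) = (q0, 1, R) → 001101[q0]01
Step 7: δ(q0, 0) = (q0, 0, R) → 0011010[q0]1
Step 8: δ(q0, 1) = (q0, 1, R) → 00110101[q0]□
Step 9: δ(q0, □) = (q1, □, L) → 0011010[q1]1□
Step 10: δ(q1, 1) = (q1, 0, L) → 001101[q1]00□
Step 11: δ(q1, 0) = (q2, 1, L) → 00110[q2]110□
Step 12: δ(q2, 1) = (q2, 1, L) → 0011[q2]0110□
Step 13: δ(q2, 0) = (q2, 0, L) → 001[q2]10110□
Step 14: δ(q2, 1) = (q2, 1, L) → 00[q2]110110□
Step 15: δ(q2, 1) = (q2, 1, L) → 0[q2]0110110□
Step 16: δ(q2, 0) = (q2, 0, L) → [q2]00110110□
Step 17: δ(q2, 0) = (q2, 0, L) → [q2]□00110110□
Step 18: δ(q2, □) = (qA, □, R) → □[qA]00110110□

The machine reaches the accept state qA and halts.

The machine executed 18 steps before halting.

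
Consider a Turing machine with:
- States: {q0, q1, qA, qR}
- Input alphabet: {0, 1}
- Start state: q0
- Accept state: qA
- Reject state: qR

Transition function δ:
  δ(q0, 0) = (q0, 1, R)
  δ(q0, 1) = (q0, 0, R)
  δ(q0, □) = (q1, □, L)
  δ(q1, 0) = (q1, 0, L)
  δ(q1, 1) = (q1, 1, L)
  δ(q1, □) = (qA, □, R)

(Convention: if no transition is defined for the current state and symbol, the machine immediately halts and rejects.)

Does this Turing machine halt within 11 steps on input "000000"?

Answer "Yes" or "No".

Execution trace:
Initial: [q0]000000
Step 1: δ(q0, 0) = (q0, 1, R) → 1[q0]00000
Step 2: δ(q0, 0) = (q0, 1, R) → 11[q0]0000
Step 3: δ(q0, 0) = (q0, 1, R) → 111[q0]000
Step 4: δ(q0, 0) = (q0, 1, R) → 1111[q0]00
Step 5: δ(q0, 0) = (q0, 1, R) → 11111[q0]0
Step 6: δ(q0, 0) = (q0, 1, R) → 111111[q0]□
Step 7: δ(q0, □) = (q1, □, L) → 11111[q1]1□
Step 8: δ(q1, 1) = (q1, 1, L) → 1111[q1]11□
Step 9: δ(q1, 1) = (q1, 1, L) → 111[q1]111□
Step 10: δ(q1, 1) = (q1, 1, L) → 11[q1]1111□
Step 11: δ(q1, 1) = (q1, 1, L) → 1[q1]11111□

The machine has not reached a halting state after 11 steps.
The machine did not halt within the 11-step bound.

Answer: No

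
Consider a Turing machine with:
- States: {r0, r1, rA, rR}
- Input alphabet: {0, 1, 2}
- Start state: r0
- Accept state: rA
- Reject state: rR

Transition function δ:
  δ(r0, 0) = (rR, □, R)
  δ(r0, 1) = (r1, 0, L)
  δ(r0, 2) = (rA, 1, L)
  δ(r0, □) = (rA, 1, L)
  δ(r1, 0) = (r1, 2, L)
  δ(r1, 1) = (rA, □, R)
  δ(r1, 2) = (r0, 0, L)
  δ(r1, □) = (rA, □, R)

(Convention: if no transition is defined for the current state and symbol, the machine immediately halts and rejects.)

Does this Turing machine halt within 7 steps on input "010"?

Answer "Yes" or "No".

Execution trace:
Initial: [r0]010
Step 1: δ(r0, 0) = (rR, □, R) → □[rR]10

The machine reaches the reject state rR and halts.
The machine halted after 1 step (within the 7-step bound).

Answer: Yes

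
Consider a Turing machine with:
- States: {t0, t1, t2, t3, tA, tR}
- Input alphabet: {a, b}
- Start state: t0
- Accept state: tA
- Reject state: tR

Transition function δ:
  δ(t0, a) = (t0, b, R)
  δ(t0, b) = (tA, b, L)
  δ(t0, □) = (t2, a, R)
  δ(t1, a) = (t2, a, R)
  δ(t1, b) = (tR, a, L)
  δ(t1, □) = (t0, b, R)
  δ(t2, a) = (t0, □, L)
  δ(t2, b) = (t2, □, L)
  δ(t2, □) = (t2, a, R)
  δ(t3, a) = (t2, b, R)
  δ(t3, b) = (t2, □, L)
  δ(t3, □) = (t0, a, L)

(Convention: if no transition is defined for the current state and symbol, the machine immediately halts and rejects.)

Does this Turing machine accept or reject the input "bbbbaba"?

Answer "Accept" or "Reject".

Execution trace:
Initial: [t0]bbbbaba
Step 1: δ(t0, b) = (tA, b, L) → [tA]□bbbbaba

The machine reaches the accept state tA and halts.

Answer: Accept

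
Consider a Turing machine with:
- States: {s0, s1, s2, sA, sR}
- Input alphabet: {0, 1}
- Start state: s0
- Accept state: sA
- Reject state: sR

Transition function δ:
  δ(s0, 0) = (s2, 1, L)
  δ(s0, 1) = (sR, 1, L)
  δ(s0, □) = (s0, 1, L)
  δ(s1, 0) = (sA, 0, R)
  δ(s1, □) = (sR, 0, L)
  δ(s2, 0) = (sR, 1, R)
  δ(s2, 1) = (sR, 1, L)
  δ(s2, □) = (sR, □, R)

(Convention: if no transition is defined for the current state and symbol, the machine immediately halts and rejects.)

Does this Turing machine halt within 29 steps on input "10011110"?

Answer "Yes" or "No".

Execution trace:
Initial: [s0]10011110
Step 1: δ(s0, 1) = (sR, 1, L) → [sR]□10011110

The machine reaches the reject state sR and halts.
The machine halted after 1 step (within the 29-step bound).

Answer: Yes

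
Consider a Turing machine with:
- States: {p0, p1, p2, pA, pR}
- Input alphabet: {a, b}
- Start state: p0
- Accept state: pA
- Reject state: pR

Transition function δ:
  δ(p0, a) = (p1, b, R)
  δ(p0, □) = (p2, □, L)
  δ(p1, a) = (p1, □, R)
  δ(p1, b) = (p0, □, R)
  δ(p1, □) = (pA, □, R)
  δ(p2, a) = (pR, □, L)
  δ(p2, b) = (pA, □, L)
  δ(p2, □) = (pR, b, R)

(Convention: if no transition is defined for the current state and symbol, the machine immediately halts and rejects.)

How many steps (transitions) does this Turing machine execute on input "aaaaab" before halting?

Execution trace:
Initial: [p0]aaaaab
Step 1: δ(p0, a) = (p1, b, R) → b[p1]aaaab
Step 2: δ(p1, a) = (p1, □, R) → b□[p1]aaab
Step 3: δ(p1, a) = (p1, □, R) → b□□[p1]aab
Step 4: δ(p1, a) = (p1, □, R) → b□□□[p1]ab
Step 5: δ(p1, a) = (p1, □, R) → b□□□□[p1]b
Step 6: δ(p1, b) = (p0, □, R) → b□□□□□[p0]□
Step 7: δ(p0, □) = (p2, □, L) → b□□□□[p2]□□
Step 8: δ(p2, □) = (pR, b, R) → b□□□□b[pR]□

The machine reaches the reject state pR and halts.

The machine executed 8 steps before halting.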